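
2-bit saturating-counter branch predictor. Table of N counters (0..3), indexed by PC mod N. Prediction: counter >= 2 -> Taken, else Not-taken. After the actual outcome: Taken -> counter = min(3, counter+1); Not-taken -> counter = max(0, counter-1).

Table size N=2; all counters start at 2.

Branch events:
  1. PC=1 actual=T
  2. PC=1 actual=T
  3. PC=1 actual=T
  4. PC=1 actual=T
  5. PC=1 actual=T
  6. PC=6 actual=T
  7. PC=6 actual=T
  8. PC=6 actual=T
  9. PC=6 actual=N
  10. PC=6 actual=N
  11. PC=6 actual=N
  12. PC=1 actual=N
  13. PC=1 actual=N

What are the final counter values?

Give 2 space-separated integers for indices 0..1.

Answer: 0 1

Derivation:
Ev 1: PC=1 idx=1 pred=T actual=T -> ctr[1]=3
Ev 2: PC=1 idx=1 pred=T actual=T -> ctr[1]=3
Ev 3: PC=1 idx=1 pred=T actual=T -> ctr[1]=3
Ev 4: PC=1 idx=1 pred=T actual=T -> ctr[1]=3
Ev 5: PC=1 idx=1 pred=T actual=T -> ctr[1]=3
Ev 6: PC=6 idx=0 pred=T actual=T -> ctr[0]=3
Ev 7: PC=6 idx=0 pred=T actual=T -> ctr[0]=3
Ev 8: PC=6 idx=0 pred=T actual=T -> ctr[0]=3
Ev 9: PC=6 idx=0 pred=T actual=N -> ctr[0]=2
Ev 10: PC=6 idx=0 pred=T actual=N -> ctr[0]=1
Ev 11: PC=6 idx=0 pred=N actual=N -> ctr[0]=0
Ev 12: PC=1 idx=1 pred=T actual=N -> ctr[1]=2
Ev 13: PC=1 idx=1 pred=T actual=N -> ctr[1]=1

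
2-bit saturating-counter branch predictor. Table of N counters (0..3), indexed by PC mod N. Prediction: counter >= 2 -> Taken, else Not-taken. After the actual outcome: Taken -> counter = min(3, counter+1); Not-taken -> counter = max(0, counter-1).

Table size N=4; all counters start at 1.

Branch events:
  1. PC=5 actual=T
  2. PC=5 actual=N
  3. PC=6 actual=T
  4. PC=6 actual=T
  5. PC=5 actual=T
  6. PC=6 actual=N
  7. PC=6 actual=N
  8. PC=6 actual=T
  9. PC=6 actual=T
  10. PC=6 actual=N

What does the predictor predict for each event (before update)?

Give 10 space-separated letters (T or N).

Answer: N T N T N T T N T T

Derivation:
Ev 1: PC=5 idx=1 pred=N actual=T -> ctr[1]=2
Ev 2: PC=5 idx=1 pred=T actual=N -> ctr[1]=1
Ev 3: PC=6 idx=2 pred=N actual=T -> ctr[2]=2
Ev 4: PC=6 idx=2 pred=T actual=T -> ctr[2]=3
Ev 5: PC=5 idx=1 pred=N actual=T -> ctr[1]=2
Ev 6: PC=6 idx=2 pred=T actual=N -> ctr[2]=2
Ev 7: PC=6 idx=2 pred=T actual=N -> ctr[2]=1
Ev 8: PC=6 idx=2 pred=N actual=T -> ctr[2]=2
Ev 9: PC=6 idx=2 pred=T actual=T -> ctr[2]=3
Ev 10: PC=6 idx=2 pred=T actual=N -> ctr[2]=2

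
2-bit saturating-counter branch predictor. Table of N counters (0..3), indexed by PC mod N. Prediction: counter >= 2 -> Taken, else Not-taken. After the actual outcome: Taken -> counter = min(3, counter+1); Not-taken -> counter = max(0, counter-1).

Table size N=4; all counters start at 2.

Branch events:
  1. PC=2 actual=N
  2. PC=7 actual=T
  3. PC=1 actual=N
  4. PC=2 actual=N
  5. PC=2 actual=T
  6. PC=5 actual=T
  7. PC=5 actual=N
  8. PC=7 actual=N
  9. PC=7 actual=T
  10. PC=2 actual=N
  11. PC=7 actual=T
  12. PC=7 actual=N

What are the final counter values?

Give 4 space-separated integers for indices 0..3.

Answer: 2 1 0 2

Derivation:
Ev 1: PC=2 idx=2 pred=T actual=N -> ctr[2]=1
Ev 2: PC=7 idx=3 pred=T actual=T -> ctr[3]=3
Ev 3: PC=1 idx=1 pred=T actual=N -> ctr[1]=1
Ev 4: PC=2 idx=2 pred=N actual=N -> ctr[2]=0
Ev 5: PC=2 idx=2 pred=N actual=T -> ctr[2]=1
Ev 6: PC=5 idx=1 pred=N actual=T -> ctr[1]=2
Ev 7: PC=5 idx=1 pred=T actual=N -> ctr[1]=1
Ev 8: PC=7 idx=3 pred=T actual=N -> ctr[3]=2
Ev 9: PC=7 idx=3 pred=T actual=T -> ctr[3]=3
Ev 10: PC=2 idx=2 pred=N actual=N -> ctr[2]=0
Ev 11: PC=7 idx=3 pred=T actual=T -> ctr[3]=3
Ev 12: PC=7 idx=3 pred=T actual=N -> ctr[3]=2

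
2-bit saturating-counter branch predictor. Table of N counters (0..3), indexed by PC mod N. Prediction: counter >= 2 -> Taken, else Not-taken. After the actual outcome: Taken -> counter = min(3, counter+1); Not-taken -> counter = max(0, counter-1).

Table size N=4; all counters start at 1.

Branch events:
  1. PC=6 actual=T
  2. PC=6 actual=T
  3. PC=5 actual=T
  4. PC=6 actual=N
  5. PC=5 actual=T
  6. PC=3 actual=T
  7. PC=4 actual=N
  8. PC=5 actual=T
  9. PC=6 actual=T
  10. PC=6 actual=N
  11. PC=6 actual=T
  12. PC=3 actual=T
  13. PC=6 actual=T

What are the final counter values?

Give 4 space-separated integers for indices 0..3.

Answer: 0 3 3 3

Derivation:
Ev 1: PC=6 idx=2 pred=N actual=T -> ctr[2]=2
Ev 2: PC=6 idx=2 pred=T actual=T -> ctr[2]=3
Ev 3: PC=5 idx=1 pred=N actual=T -> ctr[1]=2
Ev 4: PC=6 idx=2 pred=T actual=N -> ctr[2]=2
Ev 5: PC=5 idx=1 pred=T actual=T -> ctr[1]=3
Ev 6: PC=3 idx=3 pred=N actual=T -> ctr[3]=2
Ev 7: PC=4 idx=0 pred=N actual=N -> ctr[0]=0
Ev 8: PC=5 idx=1 pred=T actual=T -> ctr[1]=3
Ev 9: PC=6 idx=2 pred=T actual=T -> ctr[2]=3
Ev 10: PC=6 idx=2 pred=T actual=N -> ctr[2]=2
Ev 11: PC=6 idx=2 pred=T actual=T -> ctr[2]=3
Ev 12: PC=3 idx=3 pred=T actual=T -> ctr[3]=3
Ev 13: PC=6 idx=2 pred=T actual=T -> ctr[2]=3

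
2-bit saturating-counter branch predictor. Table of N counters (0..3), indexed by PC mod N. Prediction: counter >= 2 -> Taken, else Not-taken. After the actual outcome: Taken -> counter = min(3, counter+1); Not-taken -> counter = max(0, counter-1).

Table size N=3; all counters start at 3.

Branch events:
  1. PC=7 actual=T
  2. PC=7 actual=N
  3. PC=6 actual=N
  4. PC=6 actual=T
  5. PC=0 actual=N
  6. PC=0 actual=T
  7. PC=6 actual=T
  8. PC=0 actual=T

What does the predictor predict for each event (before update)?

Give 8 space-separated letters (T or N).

Answer: T T T T T T T T

Derivation:
Ev 1: PC=7 idx=1 pred=T actual=T -> ctr[1]=3
Ev 2: PC=7 idx=1 pred=T actual=N -> ctr[1]=2
Ev 3: PC=6 idx=0 pred=T actual=N -> ctr[0]=2
Ev 4: PC=6 idx=0 pred=T actual=T -> ctr[0]=3
Ev 5: PC=0 idx=0 pred=T actual=N -> ctr[0]=2
Ev 6: PC=0 idx=0 pred=T actual=T -> ctr[0]=3
Ev 7: PC=6 idx=0 pred=T actual=T -> ctr[0]=3
Ev 8: PC=0 idx=0 pred=T actual=T -> ctr[0]=3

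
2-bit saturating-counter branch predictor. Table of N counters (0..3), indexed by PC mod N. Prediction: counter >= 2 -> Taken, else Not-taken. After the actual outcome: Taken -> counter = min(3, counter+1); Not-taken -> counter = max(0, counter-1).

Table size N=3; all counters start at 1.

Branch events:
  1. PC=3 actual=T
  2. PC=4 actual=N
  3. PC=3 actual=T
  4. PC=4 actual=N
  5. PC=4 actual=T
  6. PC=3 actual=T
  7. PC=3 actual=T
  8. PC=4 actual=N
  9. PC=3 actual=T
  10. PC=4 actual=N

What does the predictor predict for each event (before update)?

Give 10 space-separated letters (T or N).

Answer: N N T N N T T N T N

Derivation:
Ev 1: PC=3 idx=0 pred=N actual=T -> ctr[0]=2
Ev 2: PC=4 idx=1 pred=N actual=N -> ctr[1]=0
Ev 3: PC=3 idx=0 pred=T actual=T -> ctr[0]=3
Ev 4: PC=4 idx=1 pred=N actual=N -> ctr[1]=0
Ev 5: PC=4 idx=1 pred=N actual=T -> ctr[1]=1
Ev 6: PC=3 idx=0 pred=T actual=T -> ctr[0]=3
Ev 7: PC=3 idx=0 pred=T actual=T -> ctr[0]=3
Ev 8: PC=4 idx=1 pred=N actual=N -> ctr[1]=0
Ev 9: PC=3 idx=0 pred=T actual=T -> ctr[0]=3
Ev 10: PC=4 idx=1 pred=N actual=N -> ctr[1]=0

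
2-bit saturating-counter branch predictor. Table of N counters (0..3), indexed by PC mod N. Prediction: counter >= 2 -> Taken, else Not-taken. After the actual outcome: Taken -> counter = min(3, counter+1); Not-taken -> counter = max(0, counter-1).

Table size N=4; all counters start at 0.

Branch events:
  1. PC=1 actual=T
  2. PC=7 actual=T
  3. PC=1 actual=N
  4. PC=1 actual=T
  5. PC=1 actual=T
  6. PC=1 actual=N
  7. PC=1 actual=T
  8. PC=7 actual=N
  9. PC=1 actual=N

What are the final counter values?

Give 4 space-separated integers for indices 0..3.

Ev 1: PC=1 idx=1 pred=N actual=T -> ctr[1]=1
Ev 2: PC=7 idx=3 pred=N actual=T -> ctr[3]=1
Ev 3: PC=1 idx=1 pred=N actual=N -> ctr[1]=0
Ev 4: PC=1 idx=1 pred=N actual=T -> ctr[1]=1
Ev 5: PC=1 idx=1 pred=N actual=T -> ctr[1]=2
Ev 6: PC=1 idx=1 pred=T actual=N -> ctr[1]=1
Ev 7: PC=1 idx=1 pred=N actual=T -> ctr[1]=2
Ev 8: PC=7 idx=3 pred=N actual=N -> ctr[3]=0
Ev 9: PC=1 idx=1 pred=T actual=N -> ctr[1]=1

Answer: 0 1 0 0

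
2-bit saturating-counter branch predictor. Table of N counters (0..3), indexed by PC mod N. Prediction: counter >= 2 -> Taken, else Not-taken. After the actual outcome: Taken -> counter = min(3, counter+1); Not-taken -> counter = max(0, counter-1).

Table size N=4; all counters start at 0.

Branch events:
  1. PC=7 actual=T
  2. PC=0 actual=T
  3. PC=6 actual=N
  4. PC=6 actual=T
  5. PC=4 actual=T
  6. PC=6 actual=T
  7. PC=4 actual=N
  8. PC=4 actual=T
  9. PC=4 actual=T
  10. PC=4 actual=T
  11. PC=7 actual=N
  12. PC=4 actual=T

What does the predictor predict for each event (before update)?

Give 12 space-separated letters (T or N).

Answer: N N N N N N T N T T N T

Derivation:
Ev 1: PC=7 idx=3 pred=N actual=T -> ctr[3]=1
Ev 2: PC=0 idx=0 pred=N actual=T -> ctr[0]=1
Ev 3: PC=6 idx=2 pred=N actual=N -> ctr[2]=0
Ev 4: PC=6 idx=2 pred=N actual=T -> ctr[2]=1
Ev 5: PC=4 idx=0 pred=N actual=T -> ctr[0]=2
Ev 6: PC=6 idx=2 pred=N actual=T -> ctr[2]=2
Ev 7: PC=4 idx=0 pred=T actual=N -> ctr[0]=1
Ev 8: PC=4 idx=0 pred=N actual=T -> ctr[0]=2
Ev 9: PC=4 idx=0 pred=T actual=T -> ctr[0]=3
Ev 10: PC=4 idx=0 pred=T actual=T -> ctr[0]=3
Ev 11: PC=7 idx=3 pred=N actual=N -> ctr[3]=0
Ev 12: PC=4 idx=0 pred=T actual=T -> ctr[0]=3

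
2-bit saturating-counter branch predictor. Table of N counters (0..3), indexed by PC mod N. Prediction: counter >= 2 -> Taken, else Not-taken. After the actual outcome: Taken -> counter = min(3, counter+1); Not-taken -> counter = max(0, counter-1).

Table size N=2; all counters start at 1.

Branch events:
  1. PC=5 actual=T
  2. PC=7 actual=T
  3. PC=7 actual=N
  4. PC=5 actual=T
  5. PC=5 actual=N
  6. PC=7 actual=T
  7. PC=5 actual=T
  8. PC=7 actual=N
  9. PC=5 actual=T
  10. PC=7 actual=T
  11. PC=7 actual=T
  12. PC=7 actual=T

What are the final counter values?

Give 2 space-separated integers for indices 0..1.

Answer: 1 3

Derivation:
Ev 1: PC=5 idx=1 pred=N actual=T -> ctr[1]=2
Ev 2: PC=7 idx=1 pred=T actual=T -> ctr[1]=3
Ev 3: PC=7 idx=1 pred=T actual=N -> ctr[1]=2
Ev 4: PC=5 idx=1 pred=T actual=T -> ctr[1]=3
Ev 5: PC=5 idx=1 pred=T actual=N -> ctr[1]=2
Ev 6: PC=7 idx=1 pred=T actual=T -> ctr[1]=3
Ev 7: PC=5 idx=1 pred=T actual=T -> ctr[1]=3
Ev 8: PC=7 idx=1 pred=T actual=N -> ctr[1]=2
Ev 9: PC=5 idx=1 pred=T actual=T -> ctr[1]=3
Ev 10: PC=7 idx=1 pred=T actual=T -> ctr[1]=3
Ev 11: PC=7 idx=1 pred=T actual=T -> ctr[1]=3
Ev 12: PC=7 idx=1 pred=T actual=T -> ctr[1]=3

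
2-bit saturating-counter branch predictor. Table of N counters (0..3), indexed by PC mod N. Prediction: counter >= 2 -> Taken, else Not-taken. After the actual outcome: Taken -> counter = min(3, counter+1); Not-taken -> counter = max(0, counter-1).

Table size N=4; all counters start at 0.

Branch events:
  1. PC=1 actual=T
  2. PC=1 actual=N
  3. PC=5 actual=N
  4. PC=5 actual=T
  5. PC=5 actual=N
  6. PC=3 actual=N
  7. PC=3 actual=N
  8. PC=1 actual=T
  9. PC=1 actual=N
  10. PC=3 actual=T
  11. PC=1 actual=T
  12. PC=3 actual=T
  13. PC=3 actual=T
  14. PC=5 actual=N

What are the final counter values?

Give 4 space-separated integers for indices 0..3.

Ev 1: PC=1 idx=1 pred=N actual=T -> ctr[1]=1
Ev 2: PC=1 idx=1 pred=N actual=N -> ctr[1]=0
Ev 3: PC=5 idx=1 pred=N actual=N -> ctr[1]=0
Ev 4: PC=5 idx=1 pred=N actual=T -> ctr[1]=1
Ev 5: PC=5 idx=1 pred=N actual=N -> ctr[1]=0
Ev 6: PC=3 idx=3 pred=N actual=N -> ctr[3]=0
Ev 7: PC=3 idx=3 pred=N actual=N -> ctr[3]=0
Ev 8: PC=1 idx=1 pred=N actual=T -> ctr[1]=1
Ev 9: PC=1 idx=1 pred=N actual=N -> ctr[1]=0
Ev 10: PC=3 idx=3 pred=N actual=T -> ctr[3]=1
Ev 11: PC=1 idx=1 pred=N actual=T -> ctr[1]=1
Ev 12: PC=3 idx=3 pred=N actual=T -> ctr[3]=2
Ev 13: PC=3 idx=3 pred=T actual=T -> ctr[3]=3
Ev 14: PC=5 idx=1 pred=N actual=N -> ctr[1]=0

Answer: 0 0 0 3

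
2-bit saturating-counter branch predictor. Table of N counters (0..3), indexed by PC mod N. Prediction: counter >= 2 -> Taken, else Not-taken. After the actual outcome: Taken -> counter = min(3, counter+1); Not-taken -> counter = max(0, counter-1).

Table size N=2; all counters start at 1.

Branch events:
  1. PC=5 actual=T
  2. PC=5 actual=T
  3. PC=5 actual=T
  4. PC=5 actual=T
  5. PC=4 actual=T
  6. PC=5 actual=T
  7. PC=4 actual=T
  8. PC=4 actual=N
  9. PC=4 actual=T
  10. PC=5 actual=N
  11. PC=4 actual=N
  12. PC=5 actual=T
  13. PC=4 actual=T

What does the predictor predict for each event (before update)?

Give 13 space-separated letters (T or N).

Answer: N T T T N T T T T T T T T

Derivation:
Ev 1: PC=5 idx=1 pred=N actual=T -> ctr[1]=2
Ev 2: PC=5 idx=1 pred=T actual=T -> ctr[1]=3
Ev 3: PC=5 idx=1 pred=T actual=T -> ctr[1]=3
Ev 4: PC=5 idx=1 pred=T actual=T -> ctr[1]=3
Ev 5: PC=4 idx=0 pred=N actual=T -> ctr[0]=2
Ev 6: PC=5 idx=1 pred=T actual=T -> ctr[1]=3
Ev 7: PC=4 idx=0 pred=T actual=T -> ctr[0]=3
Ev 8: PC=4 idx=0 pred=T actual=N -> ctr[0]=2
Ev 9: PC=4 idx=0 pred=T actual=T -> ctr[0]=3
Ev 10: PC=5 idx=1 pred=T actual=N -> ctr[1]=2
Ev 11: PC=4 idx=0 pred=T actual=N -> ctr[0]=2
Ev 12: PC=5 idx=1 pred=T actual=T -> ctr[1]=3
Ev 13: PC=4 idx=0 pred=T actual=T -> ctr[0]=3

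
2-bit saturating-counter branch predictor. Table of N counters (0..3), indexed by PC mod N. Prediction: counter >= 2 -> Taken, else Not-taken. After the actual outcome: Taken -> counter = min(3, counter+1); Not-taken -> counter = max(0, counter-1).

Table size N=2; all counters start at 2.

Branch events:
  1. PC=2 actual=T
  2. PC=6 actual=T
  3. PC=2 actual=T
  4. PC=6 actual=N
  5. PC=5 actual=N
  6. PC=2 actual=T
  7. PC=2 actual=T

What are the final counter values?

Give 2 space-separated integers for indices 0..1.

Ev 1: PC=2 idx=0 pred=T actual=T -> ctr[0]=3
Ev 2: PC=6 idx=0 pred=T actual=T -> ctr[0]=3
Ev 3: PC=2 idx=0 pred=T actual=T -> ctr[0]=3
Ev 4: PC=6 idx=0 pred=T actual=N -> ctr[0]=2
Ev 5: PC=5 idx=1 pred=T actual=N -> ctr[1]=1
Ev 6: PC=2 idx=0 pred=T actual=T -> ctr[0]=3
Ev 7: PC=2 idx=0 pred=T actual=T -> ctr[0]=3

Answer: 3 1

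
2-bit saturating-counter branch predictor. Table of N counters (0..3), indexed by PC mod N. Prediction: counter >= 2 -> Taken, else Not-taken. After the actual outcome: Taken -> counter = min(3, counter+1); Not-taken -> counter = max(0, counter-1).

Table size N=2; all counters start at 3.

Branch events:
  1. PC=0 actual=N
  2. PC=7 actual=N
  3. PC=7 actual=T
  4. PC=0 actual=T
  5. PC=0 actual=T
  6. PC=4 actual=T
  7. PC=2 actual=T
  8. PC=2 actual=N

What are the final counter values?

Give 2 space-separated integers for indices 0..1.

Ev 1: PC=0 idx=0 pred=T actual=N -> ctr[0]=2
Ev 2: PC=7 idx=1 pred=T actual=N -> ctr[1]=2
Ev 3: PC=7 idx=1 pred=T actual=T -> ctr[1]=3
Ev 4: PC=0 idx=0 pred=T actual=T -> ctr[0]=3
Ev 5: PC=0 idx=0 pred=T actual=T -> ctr[0]=3
Ev 6: PC=4 idx=0 pred=T actual=T -> ctr[0]=3
Ev 7: PC=2 idx=0 pred=T actual=T -> ctr[0]=3
Ev 8: PC=2 idx=0 pred=T actual=N -> ctr[0]=2

Answer: 2 3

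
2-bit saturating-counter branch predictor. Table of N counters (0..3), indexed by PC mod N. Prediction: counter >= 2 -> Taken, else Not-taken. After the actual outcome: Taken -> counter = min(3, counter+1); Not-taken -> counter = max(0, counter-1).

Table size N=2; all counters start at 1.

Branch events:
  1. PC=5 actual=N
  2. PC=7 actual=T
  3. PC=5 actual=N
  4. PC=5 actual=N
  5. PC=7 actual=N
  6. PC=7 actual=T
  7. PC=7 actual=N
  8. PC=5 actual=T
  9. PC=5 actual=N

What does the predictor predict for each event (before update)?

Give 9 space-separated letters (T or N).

Answer: N N N N N N N N N

Derivation:
Ev 1: PC=5 idx=1 pred=N actual=N -> ctr[1]=0
Ev 2: PC=7 idx=1 pred=N actual=T -> ctr[1]=1
Ev 3: PC=5 idx=1 pred=N actual=N -> ctr[1]=0
Ev 4: PC=5 idx=1 pred=N actual=N -> ctr[1]=0
Ev 5: PC=7 idx=1 pred=N actual=N -> ctr[1]=0
Ev 6: PC=7 idx=1 pred=N actual=T -> ctr[1]=1
Ev 7: PC=7 idx=1 pred=N actual=N -> ctr[1]=0
Ev 8: PC=5 idx=1 pred=N actual=T -> ctr[1]=1
Ev 9: PC=5 idx=1 pred=N actual=N -> ctr[1]=0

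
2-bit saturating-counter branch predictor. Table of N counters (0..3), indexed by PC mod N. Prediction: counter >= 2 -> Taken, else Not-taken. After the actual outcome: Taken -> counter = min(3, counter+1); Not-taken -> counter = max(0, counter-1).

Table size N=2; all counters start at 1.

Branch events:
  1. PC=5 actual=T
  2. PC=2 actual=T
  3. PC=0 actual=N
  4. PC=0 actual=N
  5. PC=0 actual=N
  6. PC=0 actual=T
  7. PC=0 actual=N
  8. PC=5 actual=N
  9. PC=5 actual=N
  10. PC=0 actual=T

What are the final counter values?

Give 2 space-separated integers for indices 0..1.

Answer: 1 0

Derivation:
Ev 1: PC=5 idx=1 pred=N actual=T -> ctr[1]=2
Ev 2: PC=2 idx=0 pred=N actual=T -> ctr[0]=2
Ev 3: PC=0 idx=0 pred=T actual=N -> ctr[0]=1
Ev 4: PC=0 idx=0 pred=N actual=N -> ctr[0]=0
Ev 5: PC=0 idx=0 pred=N actual=N -> ctr[0]=0
Ev 6: PC=0 idx=0 pred=N actual=T -> ctr[0]=1
Ev 7: PC=0 idx=0 pred=N actual=N -> ctr[0]=0
Ev 8: PC=5 idx=1 pred=T actual=N -> ctr[1]=1
Ev 9: PC=5 idx=1 pred=N actual=N -> ctr[1]=0
Ev 10: PC=0 idx=0 pred=N actual=T -> ctr[0]=1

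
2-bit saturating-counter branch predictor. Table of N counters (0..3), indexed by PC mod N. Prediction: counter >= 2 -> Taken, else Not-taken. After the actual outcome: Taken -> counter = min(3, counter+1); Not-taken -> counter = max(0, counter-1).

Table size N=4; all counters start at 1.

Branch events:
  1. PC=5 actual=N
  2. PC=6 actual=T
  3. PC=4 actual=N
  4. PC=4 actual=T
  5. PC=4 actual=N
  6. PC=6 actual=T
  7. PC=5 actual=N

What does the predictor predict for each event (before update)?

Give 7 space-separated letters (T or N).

Answer: N N N N N T N

Derivation:
Ev 1: PC=5 idx=1 pred=N actual=N -> ctr[1]=0
Ev 2: PC=6 idx=2 pred=N actual=T -> ctr[2]=2
Ev 3: PC=4 idx=0 pred=N actual=N -> ctr[0]=0
Ev 4: PC=4 idx=0 pred=N actual=T -> ctr[0]=1
Ev 5: PC=4 idx=0 pred=N actual=N -> ctr[0]=0
Ev 6: PC=6 idx=2 pred=T actual=T -> ctr[2]=3
Ev 7: PC=5 idx=1 pred=N actual=N -> ctr[1]=0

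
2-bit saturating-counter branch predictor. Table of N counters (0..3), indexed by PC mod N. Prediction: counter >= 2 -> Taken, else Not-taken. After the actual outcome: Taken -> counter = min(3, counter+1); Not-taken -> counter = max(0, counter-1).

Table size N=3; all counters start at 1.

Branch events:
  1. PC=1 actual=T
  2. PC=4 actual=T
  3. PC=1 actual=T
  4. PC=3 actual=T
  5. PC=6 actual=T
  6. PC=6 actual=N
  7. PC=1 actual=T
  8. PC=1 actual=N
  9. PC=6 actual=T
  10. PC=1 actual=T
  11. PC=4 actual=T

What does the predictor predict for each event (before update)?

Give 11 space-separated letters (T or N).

Ev 1: PC=1 idx=1 pred=N actual=T -> ctr[1]=2
Ev 2: PC=4 idx=1 pred=T actual=T -> ctr[1]=3
Ev 3: PC=1 idx=1 pred=T actual=T -> ctr[1]=3
Ev 4: PC=3 idx=0 pred=N actual=T -> ctr[0]=2
Ev 5: PC=6 idx=0 pred=T actual=T -> ctr[0]=3
Ev 6: PC=6 idx=0 pred=T actual=N -> ctr[0]=2
Ev 7: PC=1 idx=1 pred=T actual=T -> ctr[1]=3
Ev 8: PC=1 idx=1 pred=T actual=N -> ctr[1]=2
Ev 9: PC=6 idx=0 pred=T actual=T -> ctr[0]=3
Ev 10: PC=1 idx=1 pred=T actual=T -> ctr[1]=3
Ev 11: PC=4 idx=1 pred=T actual=T -> ctr[1]=3

Answer: N T T N T T T T T T T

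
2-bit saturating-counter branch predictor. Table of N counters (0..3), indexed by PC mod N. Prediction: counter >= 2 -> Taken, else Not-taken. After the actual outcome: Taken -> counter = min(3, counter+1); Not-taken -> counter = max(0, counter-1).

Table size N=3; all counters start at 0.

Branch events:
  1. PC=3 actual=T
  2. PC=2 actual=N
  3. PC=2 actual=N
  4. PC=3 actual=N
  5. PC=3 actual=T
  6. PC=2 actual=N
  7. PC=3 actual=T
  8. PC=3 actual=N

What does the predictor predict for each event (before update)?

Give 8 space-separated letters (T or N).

Answer: N N N N N N N T

Derivation:
Ev 1: PC=3 idx=0 pred=N actual=T -> ctr[0]=1
Ev 2: PC=2 idx=2 pred=N actual=N -> ctr[2]=0
Ev 3: PC=2 idx=2 pred=N actual=N -> ctr[2]=0
Ev 4: PC=3 idx=0 pred=N actual=N -> ctr[0]=0
Ev 5: PC=3 idx=0 pred=N actual=T -> ctr[0]=1
Ev 6: PC=2 idx=2 pred=N actual=N -> ctr[2]=0
Ev 7: PC=3 idx=0 pred=N actual=T -> ctr[0]=2
Ev 8: PC=3 idx=0 pred=T actual=N -> ctr[0]=1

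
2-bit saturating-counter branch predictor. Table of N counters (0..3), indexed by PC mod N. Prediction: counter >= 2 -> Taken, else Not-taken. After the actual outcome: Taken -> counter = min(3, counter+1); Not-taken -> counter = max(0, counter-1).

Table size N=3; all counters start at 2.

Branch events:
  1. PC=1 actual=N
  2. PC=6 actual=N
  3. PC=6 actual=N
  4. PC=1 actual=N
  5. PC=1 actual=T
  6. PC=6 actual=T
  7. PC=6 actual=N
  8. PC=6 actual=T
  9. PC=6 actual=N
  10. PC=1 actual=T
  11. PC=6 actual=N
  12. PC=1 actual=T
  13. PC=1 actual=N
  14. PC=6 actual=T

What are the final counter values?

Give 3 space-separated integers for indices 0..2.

Ev 1: PC=1 idx=1 pred=T actual=N -> ctr[1]=1
Ev 2: PC=6 idx=0 pred=T actual=N -> ctr[0]=1
Ev 3: PC=6 idx=0 pred=N actual=N -> ctr[0]=0
Ev 4: PC=1 idx=1 pred=N actual=N -> ctr[1]=0
Ev 5: PC=1 idx=1 pred=N actual=T -> ctr[1]=1
Ev 6: PC=6 idx=0 pred=N actual=T -> ctr[0]=1
Ev 7: PC=6 idx=0 pred=N actual=N -> ctr[0]=0
Ev 8: PC=6 idx=0 pred=N actual=T -> ctr[0]=1
Ev 9: PC=6 idx=0 pred=N actual=N -> ctr[0]=0
Ev 10: PC=1 idx=1 pred=N actual=T -> ctr[1]=2
Ev 11: PC=6 idx=0 pred=N actual=N -> ctr[0]=0
Ev 12: PC=1 idx=1 pred=T actual=T -> ctr[1]=3
Ev 13: PC=1 idx=1 pred=T actual=N -> ctr[1]=2
Ev 14: PC=6 idx=0 pred=N actual=T -> ctr[0]=1

Answer: 1 2 2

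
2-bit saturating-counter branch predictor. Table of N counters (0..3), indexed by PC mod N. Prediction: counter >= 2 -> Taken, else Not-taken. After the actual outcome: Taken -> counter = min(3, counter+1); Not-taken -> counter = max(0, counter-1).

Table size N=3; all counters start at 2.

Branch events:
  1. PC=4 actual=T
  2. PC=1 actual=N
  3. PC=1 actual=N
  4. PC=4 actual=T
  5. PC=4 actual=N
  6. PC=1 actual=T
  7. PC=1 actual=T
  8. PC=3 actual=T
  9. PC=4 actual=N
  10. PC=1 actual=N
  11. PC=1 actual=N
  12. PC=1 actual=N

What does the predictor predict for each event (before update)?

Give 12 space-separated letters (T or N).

Ev 1: PC=4 idx=1 pred=T actual=T -> ctr[1]=3
Ev 2: PC=1 idx=1 pred=T actual=N -> ctr[1]=2
Ev 3: PC=1 idx=1 pred=T actual=N -> ctr[1]=1
Ev 4: PC=4 idx=1 pred=N actual=T -> ctr[1]=2
Ev 5: PC=4 idx=1 pred=T actual=N -> ctr[1]=1
Ev 6: PC=1 idx=1 pred=N actual=T -> ctr[1]=2
Ev 7: PC=1 idx=1 pred=T actual=T -> ctr[1]=3
Ev 8: PC=3 idx=0 pred=T actual=T -> ctr[0]=3
Ev 9: PC=4 idx=1 pred=T actual=N -> ctr[1]=2
Ev 10: PC=1 idx=1 pred=T actual=N -> ctr[1]=1
Ev 11: PC=1 idx=1 pred=N actual=N -> ctr[1]=0
Ev 12: PC=1 idx=1 pred=N actual=N -> ctr[1]=0

Answer: T T T N T N T T T T N N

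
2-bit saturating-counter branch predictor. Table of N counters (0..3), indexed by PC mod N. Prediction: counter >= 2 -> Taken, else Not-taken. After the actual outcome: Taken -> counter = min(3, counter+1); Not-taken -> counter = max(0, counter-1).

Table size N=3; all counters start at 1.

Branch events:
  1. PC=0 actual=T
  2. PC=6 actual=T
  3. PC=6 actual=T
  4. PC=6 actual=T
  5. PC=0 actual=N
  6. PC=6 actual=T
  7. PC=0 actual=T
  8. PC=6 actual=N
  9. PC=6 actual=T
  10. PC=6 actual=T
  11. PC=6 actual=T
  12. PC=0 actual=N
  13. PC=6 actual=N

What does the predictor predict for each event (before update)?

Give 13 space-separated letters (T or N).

Answer: N T T T T T T T T T T T T

Derivation:
Ev 1: PC=0 idx=0 pred=N actual=T -> ctr[0]=2
Ev 2: PC=6 idx=0 pred=T actual=T -> ctr[0]=3
Ev 3: PC=6 idx=0 pred=T actual=T -> ctr[0]=3
Ev 4: PC=6 idx=0 pred=T actual=T -> ctr[0]=3
Ev 5: PC=0 idx=0 pred=T actual=N -> ctr[0]=2
Ev 6: PC=6 idx=0 pred=T actual=T -> ctr[0]=3
Ev 7: PC=0 idx=0 pred=T actual=T -> ctr[0]=3
Ev 8: PC=6 idx=0 pred=T actual=N -> ctr[0]=2
Ev 9: PC=6 idx=0 pred=T actual=T -> ctr[0]=3
Ev 10: PC=6 idx=0 pred=T actual=T -> ctr[0]=3
Ev 11: PC=6 idx=0 pred=T actual=T -> ctr[0]=3
Ev 12: PC=0 idx=0 pred=T actual=N -> ctr[0]=2
Ev 13: PC=6 idx=0 pred=T actual=N -> ctr[0]=1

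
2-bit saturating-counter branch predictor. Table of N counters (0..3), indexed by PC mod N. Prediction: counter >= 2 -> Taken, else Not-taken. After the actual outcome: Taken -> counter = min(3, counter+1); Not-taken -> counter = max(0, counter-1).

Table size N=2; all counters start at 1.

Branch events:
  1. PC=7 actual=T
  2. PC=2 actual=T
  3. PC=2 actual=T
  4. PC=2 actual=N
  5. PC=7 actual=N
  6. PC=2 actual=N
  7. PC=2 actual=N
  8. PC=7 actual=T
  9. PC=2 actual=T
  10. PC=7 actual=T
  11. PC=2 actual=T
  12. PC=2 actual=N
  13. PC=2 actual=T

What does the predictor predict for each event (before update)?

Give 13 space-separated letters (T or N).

Ev 1: PC=7 idx=1 pred=N actual=T -> ctr[1]=2
Ev 2: PC=2 idx=0 pred=N actual=T -> ctr[0]=2
Ev 3: PC=2 idx=0 pred=T actual=T -> ctr[0]=3
Ev 4: PC=2 idx=0 pred=T actual=N -> ctr[0]=2
Ev 5: PC=7 idx=1 pred=T actual=N -> ctr[1]=1
Ev 6: PC=2 idx=0 pred=T actual=N -> ctr[0]=1
Ev 7: PC=2 idx=0 pred=N actual=N -> ctr[0]=0
Ev 8: PC=7 idx=1 pred=N actual=T -> ctr[1]=2
Ev 9: PC=2 idx=0 pred=N actual=T -> ctr[0]=1
Ev 10: PC=7 idx=1 pred=T actual=T -> ctr[1]=3
Ev 11: PC=2 idx=0 pred=N actual=T -> ctr[0]=2
Ev 12: PC=2 idx=0 pred=T actual=N -> ctr[0]=1
Ev 13: PC=2 idx=0 pred=N actual=T -> ctr[0]=2

Answer: N N T T T T N N N T N T N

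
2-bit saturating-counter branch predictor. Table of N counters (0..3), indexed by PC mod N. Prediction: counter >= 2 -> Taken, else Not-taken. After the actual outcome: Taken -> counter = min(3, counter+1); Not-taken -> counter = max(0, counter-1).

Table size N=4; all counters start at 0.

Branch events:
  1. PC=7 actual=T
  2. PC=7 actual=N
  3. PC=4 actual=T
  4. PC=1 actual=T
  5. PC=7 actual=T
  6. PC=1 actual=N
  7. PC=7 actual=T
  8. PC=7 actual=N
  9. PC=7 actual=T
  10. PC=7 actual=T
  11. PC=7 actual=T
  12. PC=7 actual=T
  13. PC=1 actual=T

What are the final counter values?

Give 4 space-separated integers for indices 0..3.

Ev 1: PC=7 idx=3 pred=N actual=T -> ctr[3]=1
Ev 2: PC=7 idx=3 pred=N actual=N -> ctr[3]=0
Ev 3: PC=4 idx=0 pred=N actual=T -> ctr[0]=1
Ev 4: PC=1 idx=1 pred=N actual=T -> ctr[1]=1
Ev 5: PC=7 idx=3 pred=N actual=T -> ctr[3]=1
Ev 6: PC=1 idx=1 pred=N actual=N -> ctr[1]=0
Ev 7: PC=7 idx=3 pred=N actual=T -> ctr[3]=2
Ev 8: PC=7 idx=3 pred=T actual=N -> ctr[3]=1
Ev 9: PC=7 idx=3 pred=N actual=T -> ctr[3]=2
Ev 10: PC=7 idx=3 pred=T actual=T -> ctr[3]=3
Ev 11: PC=7 idx=3 pred=T actual=T -> ctr[3]=3
Ev 12: PC=7 idx=3 pred=T actual=T -> ctr[3]=3
Ev 13: PC=1 idx=1 pred=N actual=T -> ctr[1]=1

Answer: 1 1 0 3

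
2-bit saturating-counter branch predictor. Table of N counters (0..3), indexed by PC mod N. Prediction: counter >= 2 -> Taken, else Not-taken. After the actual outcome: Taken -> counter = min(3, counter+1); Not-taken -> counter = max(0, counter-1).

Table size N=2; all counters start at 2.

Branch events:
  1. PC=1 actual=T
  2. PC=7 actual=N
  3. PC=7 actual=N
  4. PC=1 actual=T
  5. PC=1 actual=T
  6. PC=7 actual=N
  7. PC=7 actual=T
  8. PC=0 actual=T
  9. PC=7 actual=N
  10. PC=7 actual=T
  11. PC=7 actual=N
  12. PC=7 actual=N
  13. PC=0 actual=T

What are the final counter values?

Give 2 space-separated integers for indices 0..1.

Ev 1: PC=1 idx=1 pred=T actual=T -> ctr[1]=3
Ev 2: PC=7 idx=1 pred=T actual=N -> ctr[1]=2
Ev 3: PC=7 idx=1 pred=T actual=N -> ctr[1]=1
Ev 4: PC=1 idx=1 pred=N actual=T -> ctr[1]=2
Ev 5: PC=1 idx=1 pred=T actual=T -> ctr[1]=3
Ev 6: PC=7 idx=1 pred=T actual=N -> ctr[1]=2
Ev 7: PC=7 idx=1 pred=T actual=T -> ctr[1]=3
Ev 8: PC=0 idx=0 pred=T actual=T -> ctr[0]=3
Ev 9: PC=7 idx=1 pred=T actual=N -> ctr[1]=2
Ev 10: PC=7 idx=1 pred=T actual=T -> ctr[1]=3
Ev 11: PC=7 idx=1 pred=T actual=N -> ctr[1]=2
Ev 12: PC=7 idx=1 pred=T actual=N -> ctr[1]=1
Ev 13: PC=0 idx=0 pred=T actual=T -> ctr[0]=3

Answer: 3 1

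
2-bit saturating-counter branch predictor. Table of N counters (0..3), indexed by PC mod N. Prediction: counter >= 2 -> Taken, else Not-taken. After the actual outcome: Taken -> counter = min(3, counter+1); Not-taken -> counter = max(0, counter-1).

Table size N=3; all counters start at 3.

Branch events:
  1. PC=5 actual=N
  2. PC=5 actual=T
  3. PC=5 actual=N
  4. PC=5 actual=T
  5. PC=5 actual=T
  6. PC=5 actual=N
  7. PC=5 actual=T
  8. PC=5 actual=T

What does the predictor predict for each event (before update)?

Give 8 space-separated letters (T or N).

Ev 1: PC=5 idx=2 pred=T actual=N -> ctr[2]=2
Ev 2: PC=5 idx=2 pred=T actual=T -> ctr[2]=3
Ev 3: PC=5 idx=2 pred=T actual=N -> ctr[2]=2
Ev 4: PC=5 idx=2 pred=T actual=T -> ctr[2]=3
Ev 5: PC=5 idx=2 pred=T actual=T -> ctr[2]=3
Ev 6: PC=5 idx=2 pred=T actual=N -> ctr[2]=2
Ev 7: PC=5 idx=2 pred=T actual=T -> ctr[2]=3
Ev 8: PC=5 idx=2 pred=T actual=T -> ctr[2]=3

Answer: T T T T T T T T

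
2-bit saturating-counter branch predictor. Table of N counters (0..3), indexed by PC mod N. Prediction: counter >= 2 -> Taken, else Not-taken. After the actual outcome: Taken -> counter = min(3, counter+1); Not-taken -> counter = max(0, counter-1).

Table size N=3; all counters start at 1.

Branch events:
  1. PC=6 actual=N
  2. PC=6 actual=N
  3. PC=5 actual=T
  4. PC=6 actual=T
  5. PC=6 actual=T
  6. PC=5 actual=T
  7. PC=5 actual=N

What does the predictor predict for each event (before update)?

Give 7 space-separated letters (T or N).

Answer: N N N N N T T

Derivation:
Ev 1: PC=6 idx=0 pred=N actual=N -> ctr[0]=0
Ev 2: PC=6 idx=0 pred=N actual=N -> ctr[0]=0
Ev 3: PC=5 idx=2 pred=N actual=T -> ctr[2]=2
Ev 4: PC=6 idx=0 pred=N actual=T -> ctr[0]=1
Ev 5: PC=6 idx=0 pred=N actual=T -> ctr[0]=2
Ev 6: PC=5 idx=2 pred=T actual=T -> ctr[2]=3
Ev 7: PC=5 idx=2 pred=T actual=N -> ctr[2]=2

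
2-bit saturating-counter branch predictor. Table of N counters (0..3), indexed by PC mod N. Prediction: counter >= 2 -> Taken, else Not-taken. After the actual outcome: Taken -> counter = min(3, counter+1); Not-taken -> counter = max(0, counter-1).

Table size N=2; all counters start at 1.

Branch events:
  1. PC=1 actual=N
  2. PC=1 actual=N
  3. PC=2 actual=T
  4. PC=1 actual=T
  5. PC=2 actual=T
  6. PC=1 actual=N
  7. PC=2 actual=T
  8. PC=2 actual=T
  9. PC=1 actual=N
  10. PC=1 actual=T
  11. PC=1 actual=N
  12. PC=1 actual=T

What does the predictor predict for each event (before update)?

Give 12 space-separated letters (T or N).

Answer: N N N N T N T T N N N N

Derivation:
Ev 1: PC=1 idx=1 pred=N actual=N -> ctr[1]=0
Ev 2: PC=1 idx=1 pred=N actual=N -> ctr[1]=0
Ev 3: PC=2 idx=0 pred=N actual=T -> ctr[0]=2
Ev 4: PC=1 idx=1 pred=N actual=T -> ctr[1]=1
Ev 5: PC=2 idx=0 pred=T actual=T -> ctr[0]=3
Ev 6: PC=1 idx=1 pred=N actual=N -> ctr[1]=0
Ev 7: PC=2 idx=0 pred=T actual=T -> ctr[0]=3
Ev 8: PC=2 idx=0 pred=T actual=T -> ctr[0]=3
Ev 9: PC=1 idx=1 pred=N actual=N -> ctr[1]=0
Ev 10: PC=1 idx=1 pred=N actual=T -> ctr[1]=1
Ev 11: PC=1 idx=1 pred=N actual=N -> ctr[1]=0
Ev 12: PC=1 idx=1 pred=N actual=T -> ctr[1]=1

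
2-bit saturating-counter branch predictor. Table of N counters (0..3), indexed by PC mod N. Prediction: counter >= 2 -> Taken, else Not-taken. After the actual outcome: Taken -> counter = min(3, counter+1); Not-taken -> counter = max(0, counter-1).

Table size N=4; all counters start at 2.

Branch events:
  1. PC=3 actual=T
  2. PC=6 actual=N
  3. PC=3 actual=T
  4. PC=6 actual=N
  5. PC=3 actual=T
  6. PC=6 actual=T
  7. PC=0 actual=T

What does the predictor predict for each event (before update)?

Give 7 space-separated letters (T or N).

Answer: T T T N T N T

Derivation:
Ev 1: PC=3 idx=3 pred=T actual=T -> ctr[3]=3
Ev 2: PC=6 idx=2 pred=T actual=N -> ctr[2]=1
Ev 3: PC=3 idx=3 pred=T actual=T -> ctr[3]=3
Ev 4: PC=6 idx=2 pred=N actual=N -> ctr[2]=0
Ev 5: PC=3 idx=3 pred=T actual=T -> ctr[3]=3
Ev 6: PC=6 idx=2 pred=N actual=T -> ctr[2]=1
Ev 7: PC=0 idx=0 pred=T actual=T -> ctr[0]=3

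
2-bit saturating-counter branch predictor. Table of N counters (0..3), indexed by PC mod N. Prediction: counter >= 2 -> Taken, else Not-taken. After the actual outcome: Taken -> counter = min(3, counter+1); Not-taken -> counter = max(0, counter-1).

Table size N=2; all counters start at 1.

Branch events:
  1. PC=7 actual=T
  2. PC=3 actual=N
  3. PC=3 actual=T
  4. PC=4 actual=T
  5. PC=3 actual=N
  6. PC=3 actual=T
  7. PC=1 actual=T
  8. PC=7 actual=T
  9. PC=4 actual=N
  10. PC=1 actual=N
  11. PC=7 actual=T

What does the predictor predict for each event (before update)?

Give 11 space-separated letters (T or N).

Answer: N T N N T N T T T T T

Derivation:
Ev 1: PC=7 idx=1 pred=N actual=T -> ctr[1]=2
Ev 2: PC=3 idx=1 pred=T actual=N -> ctr[1]=1
Ev 3: PC=3 idx=1 pred=N actual=T -> ctr[1]=2
Ev 4: PC=4 idx=0 pred=N actual=T -> ctr[0]=2
Ev 5: PC=3 idx=1 pred=T actual=N -> ctr[1]=1
Ev 6: PC=3 idx=1 pred=N actual=T -> ctr[1]=2
Ev 7: PC=1 idx=1 pred=T actual=T -> ctr[1]=3
Ev 8: PC=7 idx=1 pred=T actual=T -> ctr[1]=3
Ev 9: PC=4 idx=0 pred=T actual=N -> ctr[0]=1
Ev 10: PC=1 idx=1 pred=T actual=N -> ctr[1]=2
Ev 11: PC=7 idx=1 pred=T actual=T -> ctr[1]=3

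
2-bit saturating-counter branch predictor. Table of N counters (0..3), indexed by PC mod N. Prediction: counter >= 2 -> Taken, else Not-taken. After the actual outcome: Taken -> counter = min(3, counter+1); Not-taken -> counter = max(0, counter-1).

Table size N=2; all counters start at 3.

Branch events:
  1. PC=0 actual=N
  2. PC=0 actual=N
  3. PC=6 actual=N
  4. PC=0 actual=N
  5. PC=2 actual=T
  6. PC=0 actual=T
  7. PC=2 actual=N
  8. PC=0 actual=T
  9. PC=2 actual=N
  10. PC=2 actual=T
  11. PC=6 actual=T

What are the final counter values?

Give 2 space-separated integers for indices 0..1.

Answer: 3 3

Derivation:
Ev 1: PC=0 idx=0 pred=T actual=N -> ctr[0]=2
Ev 2: PC=0 idx=0 pred=T actual=N -> ctr[0]=1
Ev 3: PC=6 idx=0 pred=N actual=N -> ctr[0]=0
Ev 4: PC=0 idx=0 pred=N actual=N -> ctr[0]=0
Ev 5: PC=2 idx=0 pred=N actual=T -> ctr[0]=1
Ev 6: PC=0 idx=0 pred=N actual=T -> ctr[0]=2
Ev 7: PC=2 idx=0 pred=T actual=N -> ctr[0]=1
Ev 8: PC=0 idx=0 pred=N actual=T -> ctr[0]=2
Ev 9: PC=2 idx=0 pred=T actual=N -> ctr[0]=1
Ev 10: PC=2 idx=0 pred=N actual=T -> ctr[0]=2
Ev 11: PC=6 idx=0 pred=T actual=T -> ctr[0]=3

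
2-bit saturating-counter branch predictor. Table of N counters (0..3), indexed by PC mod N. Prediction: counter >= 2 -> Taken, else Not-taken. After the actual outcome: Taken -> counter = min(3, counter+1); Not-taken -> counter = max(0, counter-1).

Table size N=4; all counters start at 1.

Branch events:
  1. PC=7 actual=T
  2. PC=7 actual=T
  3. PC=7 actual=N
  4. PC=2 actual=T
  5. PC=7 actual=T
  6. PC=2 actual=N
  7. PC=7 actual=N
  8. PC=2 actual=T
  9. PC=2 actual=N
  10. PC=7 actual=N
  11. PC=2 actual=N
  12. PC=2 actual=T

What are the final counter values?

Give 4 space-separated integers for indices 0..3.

Answer: 1 1 1 1

Derivation:
Ev 1: PC=7 idx=3 pred=N actual=T -> ctr[3]=2
Ev 2: PC=7 idx=3 pred=T actual=T -> ctr[3]=3
Ev 3: PC=7 idx=3 pred=T actual=N -> ctr[3]=2
Ev 4: PC=2 idx=2 pred=N actual=T -> ctr[2]=2
Ev 5: PC=7 idx=3 pred=T actual=T -> ctr[3]=3
Ev 6: PC=2 idx=2 pred=T actual=N -> ctr[2]=1
Ev 7: PC=7 idx=3 pred=T actual=N -> ctr[3]=2
Ev 8: PC=2 idx=2 pred=N actual=T -> ctr[2]=2
Ev 9: PC=2 idx=2 pred=T actual=N -> ctr[2]=1
Ev 10: PC=7 idx=3 pred=T actual=N -> ctr[3]=1
Ev 11: PC=2 idx=2 pred=N actual=N -> ctr[2]=0
Ev 12: PC=2 idx=2 pred=N actual=T -> ctr[2]=1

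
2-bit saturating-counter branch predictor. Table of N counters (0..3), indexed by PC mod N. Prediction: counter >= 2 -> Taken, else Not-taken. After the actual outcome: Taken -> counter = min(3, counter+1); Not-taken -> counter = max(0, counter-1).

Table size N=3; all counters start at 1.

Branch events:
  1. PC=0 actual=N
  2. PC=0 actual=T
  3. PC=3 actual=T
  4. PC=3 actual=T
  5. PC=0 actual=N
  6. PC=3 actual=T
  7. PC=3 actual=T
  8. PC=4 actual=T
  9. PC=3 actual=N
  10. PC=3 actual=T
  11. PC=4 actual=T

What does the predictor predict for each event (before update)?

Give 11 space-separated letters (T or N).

Answer: N N N T T T T N T T T

Derivation:
Ev 1: PC=0 idx=0 pred=N actual=N -> ctr[0]=0
Ev 2: PC=0 idx=0 pred=N actual=T -> ctr[0]=1
Ev 3: PC=3 idx=0 pred=N actual=T -> ctr[0]=2
Ev 4: PC=3 idx=0 pred=T actual=T -> ctr[0]=3
Ev 5: PC=0 idx=0 pred=T actual=N -> ctr[0]=2
Ev 6: PC=3 idx=0 pred=T actual=T -> ctr[0]=3
Ev 7: PC=3 idx=0 pred=T actual=T -> ctr[0]=3
Ev 8: PC=4 idx=1 pred=N actual=T -> ctr[1]=2
Ev 9: PC=3 idx=0 pred=T actual=N -> ctr[0]=2
Ev 10: PC=3 idx=0 pred=T actual=T -> ctr[0]=3
Ev 11: PC=4 idx=1 pred=T actual=T -> ctr[1]=3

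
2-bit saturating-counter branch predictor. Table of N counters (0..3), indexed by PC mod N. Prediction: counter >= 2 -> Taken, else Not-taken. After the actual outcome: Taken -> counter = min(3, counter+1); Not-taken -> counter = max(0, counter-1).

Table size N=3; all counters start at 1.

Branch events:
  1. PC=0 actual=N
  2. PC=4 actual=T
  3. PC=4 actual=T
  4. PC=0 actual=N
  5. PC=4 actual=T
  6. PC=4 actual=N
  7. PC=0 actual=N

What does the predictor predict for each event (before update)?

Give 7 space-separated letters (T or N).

Ev 1: PC=0 idx=0 pred=N actual=N -> ctr[0]=0
Ev 2: PC=4 idx=1 pred=N actual=T -> ctr[1]=2
Ev 3: PC=4 idx=1 pred=T actual=T -> ctr[1]=3
Ev 4: PC=0 idx=0 pred=N actual=N -> ctr[0]=0
Ev 5: PC=4 idx=1 pred=T actual=T -> ctr[1]=3
Ev 6: PC=4 idx=1 pred=T actual=N -> ctr[1]=2
Ev 7: PC=0 idx=0 pred=N actual=N -> ctr[0]=0

Answer: N N T N T T N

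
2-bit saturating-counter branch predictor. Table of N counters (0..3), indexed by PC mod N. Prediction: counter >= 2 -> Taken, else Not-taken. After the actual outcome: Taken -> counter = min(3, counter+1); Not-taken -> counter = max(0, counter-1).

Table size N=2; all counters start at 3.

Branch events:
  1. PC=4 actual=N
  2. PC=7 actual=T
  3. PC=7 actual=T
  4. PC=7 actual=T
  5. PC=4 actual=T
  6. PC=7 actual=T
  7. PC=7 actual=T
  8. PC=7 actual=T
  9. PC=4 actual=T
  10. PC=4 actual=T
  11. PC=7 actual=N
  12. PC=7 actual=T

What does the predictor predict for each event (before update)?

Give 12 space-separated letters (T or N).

Ev 1: PC=4 idx=0 pred=T actual=N -> ctr[0]=2
Ev 2: PC=7 idx=1 pred=T actual=T -> ctr[1]=3
Ev 3: PC=7 idx=1 pred=T actual=T -> ctr[1]=3
Ev 4: PC=7 idx=1 pred=T actual=T -> ctr[1]=3
Ev 5: PC=4 idx=0 pred=T actual=T -> ctr[0]=3
Ev 6: PC=7 idx=1 pred=T actual=T -> ctr[1]=3
Ev 7: PC=7 idx=1 pred=T actual=T -> ctr[1]=3
Ev 8: PC=7 idx=1 pred=T actual=T -> ctr[1]=3
Ev 9: PC=4 idx=0 pred=T actual=T -> ctr[0]=3
Ev 10: PC=4 idx=0 pred=T actual=T -> ctr[0]=3
Ev 11: PC=7 idx=1 pred=T actual=N -> ctr[1]=2
Ev 12: PC=7 idx=1 pred=T actual=T -> ctr[1]=3

Answer: T T T T T T T T T T T T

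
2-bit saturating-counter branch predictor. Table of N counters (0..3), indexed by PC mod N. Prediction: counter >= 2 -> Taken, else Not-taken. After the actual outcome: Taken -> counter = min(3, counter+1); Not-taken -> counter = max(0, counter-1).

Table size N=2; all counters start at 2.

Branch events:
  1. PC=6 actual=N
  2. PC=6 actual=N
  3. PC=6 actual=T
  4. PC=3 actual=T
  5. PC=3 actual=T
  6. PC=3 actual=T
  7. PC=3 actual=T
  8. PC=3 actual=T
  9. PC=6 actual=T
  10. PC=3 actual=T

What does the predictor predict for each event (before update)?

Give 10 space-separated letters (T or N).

Ev 1: PC=6 idx=0 pred=T actual=N -> ctr[0]=1
Ev 2: PC=6 idx=0 pred=N actual=N -> ctr[0]=0
Ev 3: PC=6 idx=0 pred=N actual=T -> ctr[0]=1
Ev 4: PC=3 idx=1 pred=T actual=T -> ctr[1]=3
Ev 5: PC=3 idx=1 pred=T actual=T -> ctr[1]=3
Ev 6: PC=3 idx=1 pred=T actual=T -> ctr[1]=3
Ev 7: PC=3 idx=1 pred=T actual=T -> ctr[1]=3
Ev 8: PC=3 idx=1 pred=T actual=T -> ctr[1]=3
Ev 9: PC=6 idx=0 pred=N actual=T -> ctr[0]=2
Ev 10: PC=3 idx=1 pred=T actual=T -> ctr[1]=3

Answer: T N N T T T T T N T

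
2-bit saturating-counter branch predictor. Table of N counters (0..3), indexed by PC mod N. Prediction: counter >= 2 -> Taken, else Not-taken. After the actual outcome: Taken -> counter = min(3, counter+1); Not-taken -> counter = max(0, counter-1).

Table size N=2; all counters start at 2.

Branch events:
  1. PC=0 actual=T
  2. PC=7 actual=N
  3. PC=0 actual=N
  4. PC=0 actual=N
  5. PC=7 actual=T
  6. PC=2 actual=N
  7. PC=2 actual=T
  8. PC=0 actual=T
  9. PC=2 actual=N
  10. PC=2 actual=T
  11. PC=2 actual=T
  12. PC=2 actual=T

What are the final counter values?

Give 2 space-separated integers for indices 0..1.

Answer: 3 2

Derivation:
Ev 1: PC=0 idx=0 pred=T actual=T -> ctr[0]=3
Ev 2: PC=7 idx=1 pred=T actual=N -> ctr[1]=1
Ev 3: PC=0 idx=0 pred=T actual=N -> ctr[0]=2
Ev 4: PC=0 idx=0 pred=T actual=N -> ctr[0]=1
Ev 5: PC=7 idx=1 pred=N actual=T -> ctr[1]=2
Ev 6: PC=2 idx=0 pred=N actual=N -> ctr[0]=0
Ev 7: PC=2 idx=0 pred=N actual=T -> ctr[0]=1
Ev 8: PC=0 idx=0 pred=N actual=T -> ctr[0]=2
Ev 9: PC=2 idx=0 pred=T actual=N -> ctr[0]=1
Ev 10: PC=2 idx=0 pred=N actual=T -> ctr[0]=2
Ev 11: PC=2 idx=0 pred=T actual=T -> ctr[0]=3
Ev 12: PC=2 idx=0 pred=T actual=T -> ctr[0]=3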